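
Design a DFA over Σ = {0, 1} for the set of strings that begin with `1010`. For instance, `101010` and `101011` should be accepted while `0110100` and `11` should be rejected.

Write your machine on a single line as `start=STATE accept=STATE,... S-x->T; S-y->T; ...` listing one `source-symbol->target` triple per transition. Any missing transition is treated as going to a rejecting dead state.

start=A; accept=E; A-0->F; A-1->B; B-0->C; B-1->F; C-0->F; C-1->D; D-0->E; D-1->F; E-0->E; E-1->E; F-0->F; F-1->F

Walk along `1010` while the input agrees: from A take `1` to B, and so on. Any deviation drops to the rejecting sink F. Once E is reached the prefix is confirmed and every continuation is accepted.
6 states suffice.
       0  1 
>  A   F  B 
   B   C  F 
   C   F  D 
   D   E  F 
 * E   E  E 
   F   F  F 
(> = start, * = accepting)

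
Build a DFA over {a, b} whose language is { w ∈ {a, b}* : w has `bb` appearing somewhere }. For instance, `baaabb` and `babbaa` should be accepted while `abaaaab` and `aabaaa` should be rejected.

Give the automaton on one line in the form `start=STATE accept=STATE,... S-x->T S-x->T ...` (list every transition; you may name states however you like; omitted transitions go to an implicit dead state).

Track how much of `bb` has been matched so far: state S0 is no progress, S2 is the absorbing accept state reached once `bb` has occurred. Intermediate states record partial matches; on a mismatch, fall back to the longest reusable overlap.
        a   b  
>  S0   S0  S1 
   S1   S0  S2 
 * S2   S2  S2 
(> = start, * = accepting)

start=S0 accept=S2 S0-a->S0 S0-b->S1 S1-a->S0 S1-b->S2 S2-a->S2 S2-b->S2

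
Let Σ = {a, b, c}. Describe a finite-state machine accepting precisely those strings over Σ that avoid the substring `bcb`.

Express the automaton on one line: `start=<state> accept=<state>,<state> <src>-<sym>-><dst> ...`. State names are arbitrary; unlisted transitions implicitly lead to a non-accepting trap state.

start=q0 accept=q0,q1,q2 q0-a->q0 q0-b->q1 q0-c->q0 q1-a->q0 q1-b->q1 q1-c->q2 q2-a->q0 q2-b->q3 q2-c->q0 q3-a->q3 q3-b->q3 q3-c->q3

This is the complement of 'contains `bcb`'. Use the same substring-matching states — q0 through q3 holding how much of `bcb` has just been matched — but flip the accepting set: everything except the trap q3 accepts.
A 4-state machine:
        a   b   c  
>* q0   q0  q1  q0 
 * q1   q0  q1  q2 
 * q2   q0  q3  q0 
   q3   q3  q3  q3 
(> = start, * = accepting)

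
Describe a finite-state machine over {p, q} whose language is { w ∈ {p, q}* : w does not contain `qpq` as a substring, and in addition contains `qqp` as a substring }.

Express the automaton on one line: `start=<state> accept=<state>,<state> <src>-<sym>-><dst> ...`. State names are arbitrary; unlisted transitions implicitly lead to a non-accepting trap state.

start=A accept=F,G,H A-p->A A-q->B B-p->C B-q->D C-p->A C-q->E D-p->F D-q->D E-p->E E-q->E F-p->G F-q->E G-p->G G-q->H H-p->F H-q->H

Build one automaton per condition and run them in lockstep. One (4 states) tracks partial matches of the forbidden pattern `qpq`; the other (4 states) tracks whether and how much of `qqp` has been seen. Each combined state is a pair, one component from each; accept when both components accept. Minimizing collapses redundant product states.
An 8-state machine:
       p  q 
>  A   A  B 
   B   C  D 
   C   A  E 
   D   F  D 
   E   E  E 
 * F   G  E 
 * G   G  H 
 * H   F  H 
(> = start, * = accepting)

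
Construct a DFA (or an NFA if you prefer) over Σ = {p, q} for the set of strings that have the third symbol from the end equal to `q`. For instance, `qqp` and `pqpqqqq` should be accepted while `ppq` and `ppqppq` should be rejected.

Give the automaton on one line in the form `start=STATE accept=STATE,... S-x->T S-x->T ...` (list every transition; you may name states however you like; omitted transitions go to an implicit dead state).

A DFA must remember the last 3 symbols (since which symbol is third-to-last isn't known until the input ends). Use one state per possible window of the last ≤3 symbols; accept from those whose window starts with `q`.
15 states suffice.
          p    q  
>  S0     S1   S2 
   S1     S3   S4 
   S2     S5   S6 
   S3     S7   S8 
   S4     S9  S10 
   S5    S11  S12 
   S6    S13  S14 
   S7     S7   S8 
   S8     S9  S10 
   S9    S11  S12 
   S10   S13  S14 
 * S11    S7   S8 
 * S12    S9  S10 
 * S13   S11  S12 
 * S14   S13  S14 
(> = start, * = accepting)

start=S0 accept=S11,S12,S13,S14 S0-p->S1 S0-q->S2 S1-p->S3 S1-q->S4 S2-p->S5 S2-q->S6 S3-p->S7 S3-q->S8 S4-p->S9 S4-q->S10 S5-p->S11 S5-q->S12 S6-p->S13 S6-q->S14 S7-p->S7 S7-q->S8 S8-p->S9 S8-q->S10 S9-p->S11 S9-q->S12 S10-p->S13 S10-q->S14 S11-p->S7 S11-q->S8 S12-p->S9 S12-q->S10 S13-p->S11 S13-q->S12 S14-p->S13 S14-q->S14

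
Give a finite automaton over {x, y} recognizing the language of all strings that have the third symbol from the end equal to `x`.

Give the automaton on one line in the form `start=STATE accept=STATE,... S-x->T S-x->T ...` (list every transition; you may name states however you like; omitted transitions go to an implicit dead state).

Because acceptance depends on a position counted from the end, the machine has to buffer the most recent 3 symbols. Make each state the string of the last up-to-3 symbols read; on input `x` shift the window left and append `x`. Accept when the buffered window has length 3 and begins with `x`.
          x    y  
>  q0     q1   q2 
   q1     q3   q4 
   q2     q5   q6 
   q3     q7   q8 
   q4     q9  q10 
   q5    q11  q12 
   q6    q13  q14 
 * q7     q7   q8 
 * q8     q9  q10 
 * q9    q11  q12 
 * q10   q13  q14 
   q11    q7   q8 
   q12    q9  q10 
   q13   q11  q12 
   q14   q13  q14 
(> = start, * = accepting)

start=q0 accept=q7,q8,q9,q10 q0-x->q1 q0-y->q2 q1-x->q3 q1-y->q4 q2-x->q5 q2-y->q6 q3-x->q7 q3-y->q8 q4-x->q9 q4-y->q10 q5-x->q11 q5-y->q12 q6-x->q13 q6-y->q14 q7-x->q7 q7-y->q8 q8-x->q9 q8-y->q10 q9-x->q11 q9-y->q12 q10-x->q13 q10-y->q14 q11-x->q7 q11-y->q8 q12-x->q9 q12-y->q10 q13-x->q11 q13-y->q12 q14-x->q13 q14-y->q14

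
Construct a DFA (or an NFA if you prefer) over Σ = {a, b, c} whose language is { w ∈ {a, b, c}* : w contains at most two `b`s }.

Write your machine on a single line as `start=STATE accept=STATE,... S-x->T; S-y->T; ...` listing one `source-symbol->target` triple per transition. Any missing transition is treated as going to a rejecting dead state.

Only the number of `b`s matters, and only up to 3. Make a chain S0 → S1 → S2 → S3 advanced by each `b` (with S3 absorbing); every other symbol self-loops. The accepting set is {S0, S1, S2}.
With 4 states:
        a   b   c  
>* S0   S0  S1  S0 
 * S1   S1  S2  S1 
 * S2   S2  S3  S2 
   S3   S3  S3  S3 
(> = start, * = accepting)

start=S0; accept=S0,S1,S2; S0-a->S0; S0-b->S1; S0-c->S0; S1-a->S1; S1-b->S2; S1-c->S1; S2-a->S2; S2-b->S3; S2-c->S2; S3-a->S3; S3-b->S3; S3-c->S3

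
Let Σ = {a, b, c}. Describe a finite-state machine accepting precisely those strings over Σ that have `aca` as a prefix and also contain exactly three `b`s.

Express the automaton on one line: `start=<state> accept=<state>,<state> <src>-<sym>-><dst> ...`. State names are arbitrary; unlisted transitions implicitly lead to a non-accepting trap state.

start=q0 accept=q7 q0-a->q1 q0-b->q2 q0-c->q2 q1-a->q2 q1-b->q2 q1-c->q3 q2-a->q2 q2-b->q2 q2-c->q2 q3-a->q4 q3-b->q2 q3-c->q2 q4-a->q4 q4-b->q5 q4-c->q4 q5-a->q5 q5-b->q6 q5-c->q5 q6-a->q6 q6-b->q7 q6-c->q6 q7-a->q7 q7-b->q2 q7-c->q7

Run two small machines in parallel and take their product. One (5 states) tracks whether the input so far still matches the prefix `aca`; the other (5 states) tracks the count of `b`s, saturating at 4. Each combined state is a pair, one component from each; accept when both components accept. After merging equivalent states the machine shrinks.
An 8-state machine:
        a   b   c  
>  q0   q1  q2  q2 
   q1   q2  q2  q3 
   q2   q2  q2  q2 
   q3   q4  q2  q2 
   q4   q4  q5  q4 
   q5   q5  q6  q5 
   q6   q6  q7  q6 
 * q7   q7  q2  q7 
(> = start, * = accepting)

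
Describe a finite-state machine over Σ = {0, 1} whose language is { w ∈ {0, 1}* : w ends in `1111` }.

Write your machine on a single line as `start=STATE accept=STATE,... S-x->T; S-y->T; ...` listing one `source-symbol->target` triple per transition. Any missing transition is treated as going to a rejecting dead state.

start=q0; accept=q4; q0-0->q0; q0-1->q1; q1-0->q0; q1-1->q2; q2-0->q0; q2-1->q3; q3-0->q0; q3-1->q4; q4-0->q0; q4-1->q4

Let each state record the length of the longest suffix of the input read so far that is also a prefix of `1111`. q1 means the last symbol is `1`; q2 means the last 2 symbols are `11`; q3 means the last 3 symbols are `111`; q4 means the last 4 symbols are `1111`. Accept only at q4, where the string currently ends in `1111`.
A 5-state machine:
        0   1  
>  q0   q0  q1 
   q1   q0  q2 
   q2   q0  q3 
   q3   q0  q4 
 * q4   q0  q4 
(> = start, * = accepting)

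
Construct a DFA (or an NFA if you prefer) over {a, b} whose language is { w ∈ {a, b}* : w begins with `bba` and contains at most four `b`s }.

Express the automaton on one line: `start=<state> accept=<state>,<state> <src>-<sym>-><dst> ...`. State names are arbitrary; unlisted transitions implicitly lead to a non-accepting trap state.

Run two small machines in parallel and take their product. One (5 states) tracks whether the input so far still matches the prefix `bba`; the other (6 states) tracks the count of `b`s, saturating at 5. Each combined state is a pair, one component from each; accept when both components accept. After merging equivalent states the machine shrinks.
With 7 states:
        a   b  
>  q0   q1  q2 
   q1   q1  q1 
   q2   q1  q3 
   q3   q4  q1 
 * q4   q4  q5 
 * q5   q5  q6 
 * q6   q6  q1 
(> = start, * = accepting)

start=q0 accept=q4,q5,q6 q0-a->q1 q0-b->q2 q1-a->q1 q1-b->q1 q2-a->q1 q2-b->q3 q3-a->q4 q3-b->q1 q4-a->q4 q4-b->q5 q5-a->q5 q5-b->q6 q6-a->q6 q6-b->q1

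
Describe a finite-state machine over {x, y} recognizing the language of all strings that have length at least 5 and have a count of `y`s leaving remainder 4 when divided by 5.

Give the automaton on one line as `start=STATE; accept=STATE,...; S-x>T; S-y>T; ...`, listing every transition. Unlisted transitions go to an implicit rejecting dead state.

Run two small machines in parallel and take their product. One (7 states) tracks the input length, saturating at 6; the other (5 states) tracks the count of `y`s modulo 5. Each combined state is a pair, one component from each; accept when both components accept. Equivalent product states are then merged.
A 10-state machine:
        x   y  
>  s0   s1  s2 
   s1   s1  s3 
   s2   s3  s4 
   s3   s3  s5 
   s4   s5  s6 
   s5   s5  s7 
   s6   s7  s8 
   s7   s7  s9 
   s8   s9  s1 
 * s9   s9  s1 
(> = start, * = accepting)

start=s0; accept=s9; s0-x>s1; s0-y>s2; s1-x>s1; s1-y>s3; s2-x>s3; s2-y>s4; s3-x>s3; s3-y>s5; s4-x>s5; s4-y>s6; s5-x>s5; s5-y>s7; s6-x>s7; s6-y>s8; s7-x>s7; s7-y>s9; s8-x>s9; s8-y>s1; s9-x>s9; s9-y>s1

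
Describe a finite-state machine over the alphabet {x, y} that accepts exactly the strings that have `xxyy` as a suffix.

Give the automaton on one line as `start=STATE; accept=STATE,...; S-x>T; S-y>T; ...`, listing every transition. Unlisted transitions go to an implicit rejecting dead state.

start=s0; accept=s4; s0-x>s1; s0-y>s0; s1-x>s2; s1-y>s0; s2-x>s2; s2-y>s3; s3-x>s1; s3-y>s4; s4-x>s1; s4-y>s0

Let each state record the length of the longest suffix of the input read so far that is also a prefix of `xxyy`. s1 means the last symbol is `x`; s2 means the last 2 symbols are `xx`; s3 means the last 3 symbols are `xxy`; s4 means the last 4 symbols are `xxyy`. Accept only at s4, where the string currently ends in `xxyy`.
5 states suffice.
        x   y  
>  s0   s1  s0 
   s1   s2  s0 
   s2   s2  s3 
   s3   s1  s4 
 * s4   s1  s0 
(> = start, * = accepting)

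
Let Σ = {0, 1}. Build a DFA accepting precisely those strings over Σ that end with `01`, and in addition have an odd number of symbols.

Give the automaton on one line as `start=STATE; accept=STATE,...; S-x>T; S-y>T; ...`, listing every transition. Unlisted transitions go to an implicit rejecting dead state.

Run two small machines in parallel and take their product. One (3 states) tracks how much of the suffix `01` has currently been matched; the other (2 states) tracks the input length modulo 2. Each combined state is a pair, one component from each; accept when both components accept. Equivalent product states are then merged.
With 4 states:
        0   1  
>  S0   S1  S1 
   S1   S2  S0 
   S2   S1  S3 
 * S3   S2  S0 
(> = start, * = accepting)

start=S0; accept=S3; S0-0>S1; S0-1>S1; S1-0>S2; S1-1>S0; S2-0>S1; S2-1>S3; S3-0>S2; S3-1>S0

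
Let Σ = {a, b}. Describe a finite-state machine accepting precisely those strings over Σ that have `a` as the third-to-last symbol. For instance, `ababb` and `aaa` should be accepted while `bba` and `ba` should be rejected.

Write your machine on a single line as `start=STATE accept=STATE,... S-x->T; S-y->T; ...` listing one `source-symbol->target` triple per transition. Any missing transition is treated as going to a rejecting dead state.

start=q0; accept=q7,q8,q9,q10; q0-a->q1; q0-b->q2; q1-a->q3; q1-b->q4; q2-a->q5; q2-b->q6; q3-a->q7; q3-b->q8; q4-a->q9; q4-b->q10; q5-a->q11; q5-b->q12; q6-a->q13; q6-b->q14; q7-a->q7; q7-b->q8; q8-a->q9; q8-b->q10; q9-a->q11; q9-b->q12; q10-a->q13; q10-b->q14; q11-a->q7; q11-b->q8; q12-a->q9; q12-b->q10; q13-a->q11; q13-b->q12; q14-a->q13; q14-b->q14

A DFA must remember the last 3 symbols (since which symbol is third-to-last isn't known until the input ends). Use one state per possible window of the last ≤3 symbols; accept from those whose window starts with `a`.
With 15 states:
          a    b  
>  q0     q1   q2 
   q1     q3   q4 
   q2     q5   q6 
   q3     q7   q8 
   q4     q9  q10 
   q5    q11  q12 
   q6    q13  q14 
 * q7     q7   q8 
 * q8     q9  q10 
 * q9    q11  q12 
 * q10   q13  q14 
   q11    q7   q8 
   q12    q9  q10 
   q13   q11  q12 
   q14   q13  q14 
(> = start, * = accepting)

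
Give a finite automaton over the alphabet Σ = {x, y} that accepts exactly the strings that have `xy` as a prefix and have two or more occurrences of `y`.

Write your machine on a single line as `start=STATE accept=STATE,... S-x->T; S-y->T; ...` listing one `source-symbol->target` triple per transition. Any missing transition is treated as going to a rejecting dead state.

start=A; accept=E; A-x->B; A-y->C; B-x->C; B-y->D; C-x->C; C-y->C; D-x->D; D-y->E; E-x->E; E-y->E

Run two small machines in parallel and take their product. One (4 states) tracks whether the input so far still matches the prefix `xy`; the other (4 states) tracks the count of `y`s, saturating at 3. Each combined state is a pair, one component from each; accept when both components accept. After merging equivalent states the machine shrinks.
A 5-state machine:
       x  y 
>  A   B  C 
   B   C  D 
   C   C  C 
   D   D  E 
 * E   E  E 
(> = start, * = accepting)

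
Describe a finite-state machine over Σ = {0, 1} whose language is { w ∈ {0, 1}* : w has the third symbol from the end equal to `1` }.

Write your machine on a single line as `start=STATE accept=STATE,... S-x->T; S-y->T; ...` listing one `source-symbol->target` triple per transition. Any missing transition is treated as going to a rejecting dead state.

A DFA must remember the last 3 symbols (since which symbol is third-to-last isn't known until the input ends). Use one state per possible window of the last ≤3 symbols; accept from those whose window starts with `1`.
With 15 states:
          0    1  
>  q0     q1   q2 
   q1     q3   q4 
   q2     q5   q6 
   q3     q7   q8 
   q4     q9  q10 
   q5    q11  q12 
   q6    q13  q14 
   q7     q7   q8 
   q8     q9  q10 
   q9    q11  q12 
   q10   q13  q14 
 * q11    q7   q8 
 * q12    q9  q10 
 * q13   q11  q12 
 * q14   q13  q14 
(> = start, * = accepting)

start=q0; accept=q11,q12,q13,q14; q0-0->q1; q0-1->q2; q1-0->q3; q1-1->q4; q2-0->q5; q2-1->q6; q3-0->q7; q3-1->q8; q4-0->q9; q4-1->q10; q5-0->q11; q5-1->q12; q6-0->q13; q6-1->q14; q7-0->q7; q7-1->q8; q8-0->q9; q8-1->q10; q9-0->q11; q9-1->q12; q10-0->q13; q10-1->q14; q11-0->q7; q11-1->q8; q12-0->q9; q12-1->q10; q13-0->q11; q13-1->q12; q14-0->q13; q14-1->q14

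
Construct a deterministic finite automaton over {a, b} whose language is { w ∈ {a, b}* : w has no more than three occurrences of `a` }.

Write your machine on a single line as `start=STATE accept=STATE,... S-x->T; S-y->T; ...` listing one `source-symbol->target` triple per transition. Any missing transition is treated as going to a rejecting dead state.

start=s0; accept=s0,s1,s2,s3; s0-a->s1; s0-b->s0; s1-a->s2; s1-b->s1; s2-a->s3; s2-b->s2; s3-a->s4; s3-b->s3; s4-a->s4; s4-b->s4

Count `a`s, saturating at 4: states s0 through s3 mean 0 through 3 `a`s seen; s4 means more than 3. Each `a` increments (capped at s4); other symbols loop. Accept from {s0, s1, s2, s3}.
A 5-state machine:
        a   b  
>* s0   s1  s0 
 * s1   s2  s1 
 * s2   s3  s2 
 * s3   s4  s3 
   s4   s4  s4 
(> = start, * = accepting)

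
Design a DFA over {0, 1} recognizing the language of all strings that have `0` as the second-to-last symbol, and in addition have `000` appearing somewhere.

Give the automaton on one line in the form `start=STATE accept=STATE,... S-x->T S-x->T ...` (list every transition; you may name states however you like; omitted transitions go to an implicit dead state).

start=q0 accept=q7,q8 q0-0->q1 q0-1->q2 q1-0->q3 q1-1->q4 q2-0->q5 q2-1->q6 q3-0->q7 q3-1->q4 q4-0->q5 q4-1->q6 q5-0->q3 q5-1->q4 q6-0->q5 q6-1->q6 q7-0->q7 q7-1->q8 q8-0->q9 q8-1->q10 q9-0->q7 q9-1->q8 q10-0->q9 q10-1->q10

Run two small machines in parallel and take their product. One (7 states) tracks the last 2 symbols read; the other (4 states) tracks whether and how much of `000` has been seen. Each combined state is a pair, one component from each; accept when both components accept.
An 11-state machine:
          0    1  
>  q0     q1   q2 
   q1     q3   q4 
   q2     q5   q6 
   q3     q7   q4 
   q4     q5   q6 
   q5     q3   q4 
   q6     q5   q6 
 * q7     q7   q8 
 * q8     q9  q10 
   q9     q7   q8 
   q10    q9  q10 
(> = start, * = accepting)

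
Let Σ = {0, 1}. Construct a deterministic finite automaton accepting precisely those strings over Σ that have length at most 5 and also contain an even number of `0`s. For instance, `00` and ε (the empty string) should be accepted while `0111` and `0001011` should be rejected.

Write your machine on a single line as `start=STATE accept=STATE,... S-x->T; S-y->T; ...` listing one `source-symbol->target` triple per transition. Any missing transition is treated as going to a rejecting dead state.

start=q0; accept=q0,q2,q3,q6,q7,q10; q0-0->q1; q0-1->q2; q1-0->q3; q1-1->q4; q2-0->q4; q2-1->q3; q3-0->q5; q3-1->q6; q4-0->q6; q4-1->q5; q5-0->q7; q5-1->q8; q6-0->q8; q6-1->q7; q7-0->q9; q7-1->q10; q8-0->q10; q8-1->q9; q9-0->q9; q9-1->q9; q10-0->q9; q10-1->q9

Handle the two conditions separately and then intersect. The first has 7 states tracking the input length, saturating at 6; the second has 2 states tracking the count of `0`s modulo 2. A product state is a pair (one from each), accepting exactly when both do. After merging equivalent states the machine shrinks.
An 11-state machine:
          0    1  
>* q0     q1   q2 
   q1     q3   q4 
 * q2     q4   q3 
 * q3     q5   q6 
   q4     q6   q5 
   q5     q7   q8 
 * q6     q8   q7 
 * q7     q9  q10 
   q8    q10   q9 
   q9     q9   q9 
 * q10    q9   q9 
(> = start, * = accepting)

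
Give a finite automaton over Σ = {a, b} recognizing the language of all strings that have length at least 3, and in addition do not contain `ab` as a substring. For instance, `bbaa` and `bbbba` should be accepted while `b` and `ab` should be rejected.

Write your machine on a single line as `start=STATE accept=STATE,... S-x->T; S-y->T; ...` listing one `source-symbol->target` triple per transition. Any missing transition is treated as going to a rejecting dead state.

start=q0; accept=q6,q7; q0-a->q1; q0-b->q2; q1-a->q3; q1-b->q4; q2-a->q3; q2-b->q5; q3-a->q6; q3-b->q4; q4-a->q4; q4-b->q4; q5-a->q6; q5-b->q7; q6-a->q6; q6-b->q4; q7-a->q6; q7-b->q7

Run two small machines in parallel and take their product. One (5 states) tracks the input length, saturating at 4; the other (3 states) tracks partial matches of the forbidden pattern `ab`. Each combined state is a pair, one component from each; accept when both components accept. Equivalent product states are then merged.
        a   b  
>  q0   q1  q2 
   q1   q3  q4 
   q2   q3  q5 
   q3   q6  q4 
   q4   q4  q4 
   q5   q6  q7 
 * q6   q6  q4 
 * q7   q6  q7 
(> = start, * = accepting)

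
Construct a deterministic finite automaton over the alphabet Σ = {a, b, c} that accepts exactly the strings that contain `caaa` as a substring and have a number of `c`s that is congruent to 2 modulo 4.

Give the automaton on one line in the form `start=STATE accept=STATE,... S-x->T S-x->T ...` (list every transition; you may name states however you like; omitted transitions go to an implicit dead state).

start=s0 accept=s14 s0-a->s0 s0-b->s0 s0-c->s1 s1-a->s2 s1-b->s3 s1-c->s4 s2-a->s5 s2-b->s3 s2-c->s4 s3-a->s3 s3-b->s3 s3-c->s4 s4-a->s6 s4-b->s7 s4-c->s8 s5-a->s9 s5-b->s3 s5-c->s4 s6-a->s10 s6-b->s7 s6-c->s8 s7-a->s7 s7-b->s7 s7-c->s8 s8-a->s11 s8-b->s12 s8-c->s13 s9-a->s9 s9-b->s9 s9-c->s14 s10-a->s14 s10-b->s7 s10-c->s8 s11-a->s15 s11-b->s12 s11-c->s13 s12-a->s12 s12-b->s12 s12-c->s13 s13-a->s16 s13-b->s0 s13-c->s1 s14-a->s14 s14-b->s14 s14-c->s17 s15-a->s17 s15-b->s12 s15-c->s13 s16-a->s18 s16-b->s0 s16-c->s1 s17-a->s17 s17-b->s17 s17-c->s19 s18-a->s19 s18-b->s0 s18-c->s1 s19-a->s19 s19-b->s19 s19-c->s9

Run two small machines in parallel and take their product. The first has 5 states tracking whether and how much of `caaa` has been seen; the second has 4 states tracking the count of `c`s modulo 4. A product state is a pair (one from each), accepting exactly when both do.
With 20 states:
          a    b    c  
>  s0     s0   s0   s1 
   s1     s2   s3   s4 
   s2     s5   s3   s4 
   s3     s3   s3   s4 
   s4     s6   s7   s8 
   s5     s9   s3   s4 
   s6    s10   s7   s8 
   s7     s7   s7   s8 
   s8    s11  s12  s13 
   s9     s9   s9  s14 
   s10   s14   s7   s8 
   s11   s15  s12  s13 
   s12   s12  s12  s13 
   s13   s16   s0   s1 
 * s14   s14  s14  s17 
   s15   s17  s12  s13 
   s16   s18   s0   s1 
   s17   s17  s17  s19 
   s18   s19   s0   s1 
   s19   s19  s19   s9 
(> = start, * = accepting)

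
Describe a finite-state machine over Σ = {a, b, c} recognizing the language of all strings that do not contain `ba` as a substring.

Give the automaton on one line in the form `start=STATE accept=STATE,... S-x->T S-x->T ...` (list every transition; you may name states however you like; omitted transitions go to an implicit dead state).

start=s0 accept=s0,s1 s0-a->s0 s0-b->s1 s0-c->s0 s1-a->s2 s1-b->s1 s1-c->s0 s2-a->s2 s2-b->s2 s2-c->s2

Track partial matches of the forbidden pattern `ba`. State s2 is a dead state reached once `ba` has occurred; every other state accepts. s0 means no part of `ba` is currently matched.
        a   b   c  
>* s0   s0  s1  s0 
 * s1   s2  s1  s0 
   s2   s2  s2  s2 
(> = start, * = accepting)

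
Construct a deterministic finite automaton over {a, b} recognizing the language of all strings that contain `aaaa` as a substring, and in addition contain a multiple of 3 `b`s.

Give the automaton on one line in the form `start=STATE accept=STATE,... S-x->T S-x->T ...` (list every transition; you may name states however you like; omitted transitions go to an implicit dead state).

start=q0 accept=q9 q0-a->q1 q0-b->q2 q1-a->q3 q1-b->q2 q2-a->q4 q2-b->q5 q3-a->q6 q3-b->q2 q4-a->q7 q4-b->q5 q5-a->q8 q5-b->q0 q6-a->q9 q6-b->q2 q7-a->q10 q7-b->q5 q8-a->q11 q8-b->q0 q9-a->q9 q9-b->q12 q10-a->q12 q10-b->q5 q11-a->q13 q11-b->q0 q12-a->q12 q12-b->q14 q13-a->q14 q13-b->q0 q14-a->q14 q14-b->q9

Build one automaton per condition and run them in lockstep. The first has 5 states tracking whether and how much of `aaaa` has been seen; the second has 3 states tracking the count of `b`s modulo 3. A product state is a pair (one from each), accepting exactly when both do.
A 15-state machine:
          a    b  
>  q0     q1   q2 
   q1     q3   q2 
   q2     q4   q5 
   q3     q6   q2 
   q4     q7   q5 
   q5     q8   q0 
   q6     q9   q2 
   q7    q10   q5 
   q8    q11   q0 
 * q9     q9  q12 
   q10   q12   q5 
   q11   q13   q0 
   q12   q12  q14 
   q13   q14   q0 
   q14   q14   q9 
(> = start, * = accepting)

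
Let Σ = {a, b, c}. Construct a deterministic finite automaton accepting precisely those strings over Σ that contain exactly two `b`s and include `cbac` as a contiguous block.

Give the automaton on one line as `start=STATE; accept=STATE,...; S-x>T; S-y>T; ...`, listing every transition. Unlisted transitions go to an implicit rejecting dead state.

Build one automaton per condition and run them in lockstep. One (4 states) tracks the count of `b`s, saturating at 3; the other (5 states) tracks whether and how much of `cbac` has been seen. Each combined state is a pair, one component from each; accept when both components accept. After merging equivalent states the machine shrinks.
An 11-state machine:
          a    b    c  
>  S0     S0   S1   S2 
   S1     S1   S3   S4 
   S2     S0   S5   S2 
   S3     S3   S3   S3 
   S4     S1   S6   S4 
   S5     S7   S3   S4 
   S6     S8   S3   S3 
   S7     S1   S3   S9 
   S8     S3   S3  S10 
   S9     S9  S10   S9 
 * S10   S10   S3  S10 
(> = start, * = accepting)

start=S0; accept=S10; S0-a>S0; S0-b>S1; S0-c>S2; S1-a>S1; S1-b>S3; S1-c>S4; S2-a>S0; S2-b>S5; S2-c>S2; S3-a>S3; S3-b>S3; S3-c>S3; S4-a>S1; S4-b>S6; S4-c>S4; S5-a>S7; S5-b>S3; S5-c>S4; S6-a>S8; S6-b>S3; S6-c>S3; S7-a>S1; S7-b>S3; S7-c>S9; S8-a>S3; S8-b>S3; S8-c>S10; S9-a>S9; S9-b>S10; S9-c>S9; S10-a>S10; S10-b>S3; S10-c>S10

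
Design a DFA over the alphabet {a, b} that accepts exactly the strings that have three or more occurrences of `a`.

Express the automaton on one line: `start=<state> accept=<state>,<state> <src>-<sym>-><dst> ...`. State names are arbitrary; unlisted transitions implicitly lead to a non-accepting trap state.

Only the number of `a`s matters, and only up to 4. Make a chain q0 → q1 → q2 → q3 → q4 advanced by each `a` (with q4 absorbing); every other symbol self-loops. The accepting set is {q3, q4}.
        a   b  
>  q0   q1  q0 
   q1   q2  q1 
   q2   q3  q2 
 * q3   q4  q3 
 * q4   q4  q4 
(> = start, * = accepting)

start=q0 accept=q3,q4 q0-a->q1 q0-b->q0 q1-a->q2 q1-b->q1 q2-a->q3 q2-b->q2 q3-a->q4 q3-b->q3 q4-a->q4 q4-b->q4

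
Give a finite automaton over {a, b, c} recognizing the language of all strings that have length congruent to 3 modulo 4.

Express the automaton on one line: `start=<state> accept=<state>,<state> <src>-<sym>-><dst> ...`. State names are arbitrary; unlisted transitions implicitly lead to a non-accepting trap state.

start=q0 accept=q3 q0-a->q1 q0-b->q1 q0-c->q1 q1-a->q2 q1-b->q2 q1-c->q2 q2-a->q3 q2-b->q3 q2-c->q3 q3-a->q0 q3-b->q0 q3-c->q0

Only the length mod 4 matters, so use a 4-cycle: from any state, every input symbol moves to the next state, wrapping q3 back to q0. Mark q3 accepting.
With 4 states:
        a   b   c  
>  q0   q1  q1  q1 
   q1   q2  q2  q2 
   q2   q3  q3  q3 
 * q3   q0  q0  q0 
(> = start, * = accepting)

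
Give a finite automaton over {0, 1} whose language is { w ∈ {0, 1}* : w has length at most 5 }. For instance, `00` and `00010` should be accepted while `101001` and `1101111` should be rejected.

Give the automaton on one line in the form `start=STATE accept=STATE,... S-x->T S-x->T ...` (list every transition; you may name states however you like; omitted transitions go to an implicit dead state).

start=s0 accept=s0,s1,s2,s3,s4,s5 s0-0->s1 s0-1->s1 s1-0->s2 s1-1->s2 s2-0->s3 s2-1->s3 s3-0->s4 s3-1->s4 s4-0->s5 s4-1->s5 s5-0->s6 s5-1->s6 s6-0->s6 s6-1->s6

We only need to distinguish lengths 0, 1, …, 5, and '>5'. Chain s0 → s1 → s2 → s3 → s4 → s5 → s6 on every symbol, with s6 looping. Accepting states: {s0, s1, s2, s3, s4, s5}.
A 7-state machine:
        0   1  
>* s0   s1  s1 
 * s1   s2  s2 
 * s2   s3  s3 
 * s3   s4  s4 
 * s4   s5  s5 
 * s5   s6  s6 
   s6   s6  s6 
(> = start, * = accepting)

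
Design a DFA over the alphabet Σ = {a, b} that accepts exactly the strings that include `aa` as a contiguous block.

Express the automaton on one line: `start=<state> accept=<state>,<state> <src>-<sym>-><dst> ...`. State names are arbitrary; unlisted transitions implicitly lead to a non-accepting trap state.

States q0..q1 record the length of the longest prefix of `aa` that matches the current input suffix. Reaching q2 means `aa` has been seen, and we stay there forever. Accept from q2.
        a   b  
>  q0   q1  q0 
   q1   q2  q0 
 * q2   q2  q2 
(> = start, * = accepting)

start=q0 accept=q2 q0-a->q1 q0-b->q0 q1-a->q2 q1-b->q0 q2-a->q2 q2-b->q2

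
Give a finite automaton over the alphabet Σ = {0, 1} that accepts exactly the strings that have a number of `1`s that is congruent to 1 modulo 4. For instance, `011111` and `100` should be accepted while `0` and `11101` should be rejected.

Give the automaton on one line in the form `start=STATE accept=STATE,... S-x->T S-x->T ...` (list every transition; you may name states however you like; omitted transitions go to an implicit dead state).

Keep the running count of `1`s modulo 4: each `1` advances along the cycle q0 → q1 → q2 → q3 → q0 while other symbols loop. Accept at q1.
A 4-state machine:
        0   1  
>  q0   q0  q1 
 * q1   q1  q2 
   q2   q2  q3 
   q3   q3  q0 
(> = start, * = accepting)

start=q0 accept=q1 q0-0->q0 q0-1->q1 q1-0->q1 q1-1->q2 q2-0->q2 q2-1->q3 q3-0->q3 q3-1->q0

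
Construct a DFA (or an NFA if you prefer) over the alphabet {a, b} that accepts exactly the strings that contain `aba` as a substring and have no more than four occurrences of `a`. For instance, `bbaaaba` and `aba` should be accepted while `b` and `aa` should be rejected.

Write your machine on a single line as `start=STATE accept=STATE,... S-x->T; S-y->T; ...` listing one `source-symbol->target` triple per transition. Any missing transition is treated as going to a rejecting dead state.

start=S0; accept=S6,S10,S12; S0-a->S1; S0-b->S0; S1-a->S2; S1-b->S3; S2-a->S4; S2-b->S5; S3-a->S6; S3-b->S7; S4-a->S8; S4-b->S9; S5-a->S10; S5-b->S11; S6-a->S10; S6-b->S6; S7-a->S2; S7-b->S7; S8-a->S8; S8-b->S8; S9-a->S12; S9-b->S8; S10-a->S12; S10-b->S10; S11-a->S4; S11-b->S11; S12-a->S8; S12-b->S12

Run two small machines in parallel and take their product. One (4 states) tracks whether and how much of `aba` has been seen; the other (6 states) tracks the count of `a`s, saturating at 5. Each combined state is a pair, one component from each; accept when both components accept. Equivalent product states are then merged.
          a    b  
>  S0     S1   S0 
   S1     S2   S3 
   S2     S4   S5 
   S3     S6   S7 
   S4     S8   S9 
   S5    S10  S11 
 * S6    S10   S6 
   S7     S2   S7 
   S8     S8   S8 
   S9    S12   S8 
 * S10   S12  S10 
   S11    S4  S11 
 * S12    S8  S12 
(> = start, * = accepting)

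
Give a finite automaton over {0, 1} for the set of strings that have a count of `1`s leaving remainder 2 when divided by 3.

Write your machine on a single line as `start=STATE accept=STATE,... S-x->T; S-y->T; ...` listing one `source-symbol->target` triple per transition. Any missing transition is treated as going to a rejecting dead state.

start=s0; accept=s2; s0-0->s0; s0-1->s1; s1-0->s1; s1-1->s2; s2-0->s2; s2-1->s0

Keep the running count of `1`s modulo 3: each `1` advances along the cycle s0 → s1 → s2 → s0 while other symbols loop. Accept at s2.
        0   1  
>  s0   s0  s1 
   s1   s1  s2 
 * s2   s2  s0 
(> = start, * = accepting)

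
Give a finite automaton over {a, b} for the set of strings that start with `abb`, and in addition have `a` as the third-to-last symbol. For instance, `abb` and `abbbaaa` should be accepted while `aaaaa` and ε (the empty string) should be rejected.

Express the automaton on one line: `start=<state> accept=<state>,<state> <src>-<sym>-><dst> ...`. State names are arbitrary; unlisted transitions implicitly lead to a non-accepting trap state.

start=s0 accept=s4,s9,s10,s11 s0-a->s1 s0-b->s2 s1-a->s2 s1-b->s3 s2-a->s2 s2-b->s2 s3-a->s2 s3-b->s4 s4-a->s5 s4-b->s6 s5-a->s7 s5-b->s8 s6-a->s5 s6-b->s6 s7-a->s9 s7-b->s10 s8-a->s11 s8-b->s4 s9-a->s9 s9-b->s10 s10-a->s11 s10-b->s4 s11-a->s7 s11-b->s8

Run two small machines in parallel and take their product. The first has 5 states tracking whether the input so far still matches the prefix `abb`; the second has 15 states tracking the last 3 symbols read. A product state is a pair (one from each), accepting exactly when both do. Minimizing collapses redundant product states.
A 12-state machine:
          a    b  
>  s0     s1   s2 
   s1     s2   s3 
   s2     s2   s2 
   s3     s2   s4 
 * s4     s5   s6 
   s5     s7   s8 
   s6     s5   s6 
   s7     s9  s10 
   s8    s11   s4 
 * s9     s9  s10 
 * s10   s11   s4 
 * s11    s7   s8 
(> = start, * = accepting)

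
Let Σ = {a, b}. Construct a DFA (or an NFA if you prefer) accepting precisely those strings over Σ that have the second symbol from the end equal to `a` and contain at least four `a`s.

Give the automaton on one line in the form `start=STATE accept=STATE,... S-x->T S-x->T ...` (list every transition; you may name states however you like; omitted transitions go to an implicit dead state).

Run two small machines in parallel and take their product. One (7 states) tracks the last 2 symbols read; the other (6 states) tracks the count of `a`s, saturating at 5. Each combined state is a pair, one component from each; accept when both components accept.
          a    b  
>  s0     s1   s2 
   s1     s3   s4 
   s2     s5   s6 
   s3     s7   s8 
   s4     s9  s10 
   s5     s3   s4 
   s6     s5   s6 
   s7    s11  s12 
   s8    s13  s14 
   s9     s7   s8 
   s10    s9  s10 
 * s11   s15  s16 
   s12   s17  s18 
   s13   s11  s12 
   s14   s13  s14 
 * s15   s15  s19 
 * s16   s20  s21 
   s17   s15  s16 
   s18   s17  s18 
 * s19   s20  s22 
   s20   s15  s19 
   s21   s20  s21 
   s22   s20  s22 
(> = start, * = accepting)

start=s0 accept=s11,s15,s16,s19 s0-a->s1 s0-b->s2 s1-a->s3 s1-b->s4 s2-a->s5 s2-b->s6 s3-a->s7 s3-b->s8 s4-a->s9 s4-b->s10 s5-a->s3 s5-b->s4 s6-a->s5 s6-b->s6 s7-a->s11 s7-b->s12 s8-a->s13 s8-b->s14 s9-a->s7 s9-b->s8 s10-a->s9 s10-b->s10 s11-a->s15 s11-b->s16 s12-a->s17 s12-b->s18 s13-a->s11 s13-b->s12 s14-a->s13 s14-b->s14 s15-a->s15 s15-b->s19 s16-a->s20 s16-b->s21 s17-a->s15 s17-b->s16 s18-a->s17 s18-b->s18 s19-a->s20 s19-b->s22 s20-a->s15 s20-b->s19 s21-a->s20 s21-b->s21 s22-a->s20 s22-b->s22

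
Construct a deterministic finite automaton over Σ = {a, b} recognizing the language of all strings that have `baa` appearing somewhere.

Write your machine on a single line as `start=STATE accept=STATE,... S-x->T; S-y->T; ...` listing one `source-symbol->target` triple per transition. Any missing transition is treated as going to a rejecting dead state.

States q0..q2 record the length of the longest prefix of `baa` that matches the current input suffix. Reaching q3 means `baa` has been seen, and we stay there forever. Accept from q3.
4 states suffice.
        a   b  
>  q0   q0  q1 
   q1   q2  q1 
   q2   q3  q1 
 * q3   q3  q3 
(> = start, * = accepting)

start=q0; accept=q3; q0-a->q0; q0-b->q1; q1-a->q2; q1-b->q1; q2-a->q3; q2-b->q1; q3-a->q3; q3-b->q3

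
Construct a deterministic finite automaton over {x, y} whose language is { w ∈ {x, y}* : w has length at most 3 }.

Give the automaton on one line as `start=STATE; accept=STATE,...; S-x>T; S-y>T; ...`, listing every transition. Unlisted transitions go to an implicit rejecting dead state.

start=q0; accept=q0,q1,q2,q3; q0-x>q1; q0-y>q1; q1-x>q2; q1-y>q2; q2-x>q3; q2-y>q3; q3-x>q4; q3-y>q4; q4-x>q4; q4-y>q4

We only need to distinguish lengths 0, 1, …, 3, and '>3'. Chain q0 → q1 → q2 → q3 → q4 on every symbol, with q4 looping. Accepting states: {q0, q1, q2, q3}.
5 states suffice.
        x   y  
>* q0   q1  q1 
 * q1   q2  q2 
 * q2   q3  q3 
 * q3   q4  q4 
   q4   q4  q4 
(> = start, * = accepting)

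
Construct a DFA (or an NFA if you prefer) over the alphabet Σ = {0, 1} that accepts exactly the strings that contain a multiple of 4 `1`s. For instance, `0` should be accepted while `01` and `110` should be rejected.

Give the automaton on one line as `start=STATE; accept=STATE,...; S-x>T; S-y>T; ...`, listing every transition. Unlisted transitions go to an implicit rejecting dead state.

The only thing that matters is how many `1`s have appeared, reduced mod 4. Use one state per residue: q0 for 0, …, q3 for 3. Reading `1` moves to the next residue; anything else stays put. q0 is accepting.
A 4-state machine:
        0   1  
>* q0   q0  q1 
   q1   q1  q2 
   q2   q2  q3 
   q3   q3  q0 
(> = start, * = accepting)

start=q0; accept=q0; q0-0>q0; q0-1>q1; q1-0>q1; q1-1>q2; q2-0>q2; q2-1>q3; q3-0>q3; q3-1>q0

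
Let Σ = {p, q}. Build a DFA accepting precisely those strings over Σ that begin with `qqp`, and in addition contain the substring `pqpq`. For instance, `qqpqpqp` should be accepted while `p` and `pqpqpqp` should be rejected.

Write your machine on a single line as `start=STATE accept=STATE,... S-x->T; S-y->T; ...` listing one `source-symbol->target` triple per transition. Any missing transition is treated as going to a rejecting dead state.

start=A; accept=M; A-p->B; A-q->C; B-p->B; B-q->D; C-p->B; C-q->E; D-p->F; D-q->G; E-p->H; E-q->G; F-p->B; F-q->I; G-p->B; G-q->G; H-p->H; H-q->J; I-p->I; I-q->I; J-p->K; J-q->L; K-p->H; K-q->M; L-p->H; L-q->L; M-p->M; M-q->M

Handle the two conditions separately and then intersect. One (5 states) tracks whether the input so far still matches the prefix `qqp`; the other (5 states) tracks whether and how much of `pqpq` has been seen. Each combined state is a pair, one component from each; accept when both components accept.
With 13 states:
       p  q 
>  A   B  C 
   B   B  D 
   C   B  E 
   D   F  G 
   E   H  G 
   F   B  I 
   G   B  G 
   H   H  J 
   I   I  I 
   J   K  L 
   K   H  M 
   L   H  L 
 * M   M  M 
(> = start, * = accepting)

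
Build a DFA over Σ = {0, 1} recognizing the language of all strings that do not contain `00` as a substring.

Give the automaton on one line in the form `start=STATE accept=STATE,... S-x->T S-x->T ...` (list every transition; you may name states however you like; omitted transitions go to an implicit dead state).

start=A accept=A,B A-0->B A-1->A B-0->C B-1->A C-0->C C-1->C

This is the complement of 'contains `00`'. Use the same substring-matching states — A through C holding how much of `00` has just been matched — but flip the accepting set: everything except the trap C accepts.
3 states suffice.
       0  1 
>* A   B  A 
 * B   C  A 
   C   C  C 
(> = start, * = accepting)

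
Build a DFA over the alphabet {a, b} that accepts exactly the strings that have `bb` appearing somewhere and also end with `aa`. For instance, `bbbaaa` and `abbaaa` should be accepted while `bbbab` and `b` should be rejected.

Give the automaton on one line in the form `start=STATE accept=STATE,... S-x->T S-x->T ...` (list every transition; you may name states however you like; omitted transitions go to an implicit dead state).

Handle the two conditions separately and then intersect. One (3 states) tracks whether and how much of `bb` has been seen; the other (3 states) tracks how much of the suffix `aa` has currently been matched. Each combined state is a pair, one component from each; accept when both components accept.
With 7 states:
        a   b  
>  q0   q1  q2 
   q1   q3  q2 
   q2   q1  q4 
   q3   q3  q2 
   q4   q5  q4 
   q5   q6  q4 
 * q6   q6  q4 
(> = start, * = accepting)

start=q0 accept=q6 q0-a->q1 q0-b->q2 q1-a->q3 q1-b->q2 q2-a->q1 q2-b->q4 q3-a->q3 q3-b->q2 q4-a->q5 q4-b->q4 q5-a->q6 q5-b->q4 q6-a->q6 q6-b->q4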